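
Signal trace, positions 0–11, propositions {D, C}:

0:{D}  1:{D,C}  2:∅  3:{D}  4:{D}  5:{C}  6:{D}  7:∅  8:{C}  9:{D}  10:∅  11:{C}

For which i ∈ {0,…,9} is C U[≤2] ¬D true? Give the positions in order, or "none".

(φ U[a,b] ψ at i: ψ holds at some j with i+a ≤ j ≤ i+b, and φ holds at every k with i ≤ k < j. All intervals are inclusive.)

1, 2, 5, 7, 8

Evaluate at each i in [0,9]:
  i=0: ✗ (lhs fails at k=0 before rhs at j=2)
  i=1: ✓ (rhs at j=2; lhs holds on [1,1])
  i=2: ✓ (rhs at j=2)
  i=3: ✗ (lhs fails at k=3 before rhs at j=5)
  i=4: ✗ (lhs fails at k=4 before rhs at j=5)
  i=5: ✓ (rhs at j=5)
  i=6: ✗ (lhs fails at k=6 before rhs at j=7)
  i=7: ✓ (rhs at j=7)
  i=8: ✓ (rhs at j=8)
  i=9: ✗ (lhs fails at k=9 before rhs at j=10)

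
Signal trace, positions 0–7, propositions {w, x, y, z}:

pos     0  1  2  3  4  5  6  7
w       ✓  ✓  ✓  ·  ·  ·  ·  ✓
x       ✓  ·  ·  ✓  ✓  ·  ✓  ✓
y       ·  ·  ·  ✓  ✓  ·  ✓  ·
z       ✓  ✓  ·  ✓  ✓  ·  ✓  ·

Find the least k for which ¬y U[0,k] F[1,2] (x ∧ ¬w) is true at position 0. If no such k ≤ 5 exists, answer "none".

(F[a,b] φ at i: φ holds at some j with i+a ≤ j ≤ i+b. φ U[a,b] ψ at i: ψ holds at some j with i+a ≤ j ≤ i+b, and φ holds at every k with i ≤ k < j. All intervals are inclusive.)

Need earliest j ≥ 0 with F[1,2] (x ∧ ¬w), and ¬y at every k in [0,j-1].
  j=0: rhs fails.
  j=1: rhs holds; lhs holds on [0,0]. k = 1.

1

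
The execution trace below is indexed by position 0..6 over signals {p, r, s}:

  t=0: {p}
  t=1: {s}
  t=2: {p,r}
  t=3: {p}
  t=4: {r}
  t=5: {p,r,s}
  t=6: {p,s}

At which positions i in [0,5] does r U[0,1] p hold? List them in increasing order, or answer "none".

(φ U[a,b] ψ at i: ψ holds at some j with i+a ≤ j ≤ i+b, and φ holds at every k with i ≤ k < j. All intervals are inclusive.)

0, 2, 3, 4, 5

Evaluate at each i in [0,5]:
  i=0: ✓ (rhs at j=0)
  i=1: ✗ (lhs fails at k=1 before rhs at j=2)
  i=2: ✓ (rhs at j=2)
  i=3: ✓ (rhs at j=3)
  i=4: ✓ (rhs at j=5; lhs holds on [4,4])
  i=5: ✓ (rhs at j=5)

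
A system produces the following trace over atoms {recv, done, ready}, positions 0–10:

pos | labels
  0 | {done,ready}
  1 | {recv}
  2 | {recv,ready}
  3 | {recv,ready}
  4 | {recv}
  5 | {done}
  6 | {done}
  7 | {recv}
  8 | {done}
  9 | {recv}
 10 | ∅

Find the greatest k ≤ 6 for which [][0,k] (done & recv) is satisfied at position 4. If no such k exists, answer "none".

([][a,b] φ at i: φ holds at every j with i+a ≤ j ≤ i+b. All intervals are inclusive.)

(done & recv) must hold from j=4 onward; find where it first fails.
  j=4: fails → no k works.

none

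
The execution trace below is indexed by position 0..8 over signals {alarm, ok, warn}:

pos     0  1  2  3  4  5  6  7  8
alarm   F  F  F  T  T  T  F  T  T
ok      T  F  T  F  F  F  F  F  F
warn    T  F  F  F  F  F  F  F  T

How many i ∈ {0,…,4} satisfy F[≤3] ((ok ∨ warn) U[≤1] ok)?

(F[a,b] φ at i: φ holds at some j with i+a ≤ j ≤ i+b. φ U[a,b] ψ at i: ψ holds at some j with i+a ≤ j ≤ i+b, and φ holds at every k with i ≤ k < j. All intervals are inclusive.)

3

Evaluate at each i in [0,4]:
  i=0: ✓ (witness j=0)
  i=1: ✓ (witness j=2)
  i=2: ✓ (witness j=2)
  i=3: ✗ (none in [3,6])
  i=4: ✗ (none in [4,7])
Positions where it holds: {0, 1, 2} → 3.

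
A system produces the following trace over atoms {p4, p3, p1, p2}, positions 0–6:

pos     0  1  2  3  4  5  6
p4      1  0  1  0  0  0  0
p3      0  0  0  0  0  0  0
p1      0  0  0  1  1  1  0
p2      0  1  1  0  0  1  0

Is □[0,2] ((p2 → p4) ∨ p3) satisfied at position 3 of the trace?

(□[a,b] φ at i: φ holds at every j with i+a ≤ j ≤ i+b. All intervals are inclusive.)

False

Check ((p2 → p4) ∨ p3) at every j in [3,5]:
  j=3: true
  j=4: true
  j=5: false
Fails at j=5 → formula fails.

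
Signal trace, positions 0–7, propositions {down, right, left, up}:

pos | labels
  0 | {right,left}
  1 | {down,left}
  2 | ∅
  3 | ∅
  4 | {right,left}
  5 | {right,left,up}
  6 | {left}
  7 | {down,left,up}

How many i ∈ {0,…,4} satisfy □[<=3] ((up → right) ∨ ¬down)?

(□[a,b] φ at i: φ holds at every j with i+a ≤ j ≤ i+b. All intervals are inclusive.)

Evaluate at each i in [0,4]:
  i=0: ✓ (all of [0,3])
  i=1: ✓ (all of [1,4])
  i=2: ✓ (all of [2,5])
  i=3: ✓ (all of [3,6])
  i=4: ✗ (fails at j=7)
Positions where it holds: {0, 1, 2, 3} → 4.

4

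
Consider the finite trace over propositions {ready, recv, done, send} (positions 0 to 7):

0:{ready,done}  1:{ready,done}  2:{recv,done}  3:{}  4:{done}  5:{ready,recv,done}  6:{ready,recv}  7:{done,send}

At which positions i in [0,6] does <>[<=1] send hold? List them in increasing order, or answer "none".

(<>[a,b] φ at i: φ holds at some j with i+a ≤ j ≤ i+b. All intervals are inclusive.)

6

Evaluate at each i in [0,6]:
  i=0: ✗ (none in [0,1])
  i=1: ✗ (none in [1,2])
  i=2: ✗ (none in [2,3])
  i=3: ✗ (none in [3,4])
  i=4: ✗ (none in [4,5])
  i=5: ✗ (none in [5,6])
  i=6: ✓ (witness j=7)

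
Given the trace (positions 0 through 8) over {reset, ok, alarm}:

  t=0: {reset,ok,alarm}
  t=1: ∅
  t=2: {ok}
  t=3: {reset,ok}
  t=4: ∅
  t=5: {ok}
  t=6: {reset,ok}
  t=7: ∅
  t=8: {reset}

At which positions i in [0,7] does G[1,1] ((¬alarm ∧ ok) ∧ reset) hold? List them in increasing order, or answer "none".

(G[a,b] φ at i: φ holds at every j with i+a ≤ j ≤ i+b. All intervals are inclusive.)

2, 5

Evaluate at each i in [0,7]:
  i=0: ✗ (fails at j=1)
  i=1: ✗ (fails at j=2)
  i=2: ✓ (all of [3,3])
  i=3: ✗ (fails at j=4)
  i=4: ✗ (fails at j=5)
  i=5: ✓ (all of [6,6])
  i=6: ✗ (fails at j=7)
  i=7: ✗ (fails at j=8)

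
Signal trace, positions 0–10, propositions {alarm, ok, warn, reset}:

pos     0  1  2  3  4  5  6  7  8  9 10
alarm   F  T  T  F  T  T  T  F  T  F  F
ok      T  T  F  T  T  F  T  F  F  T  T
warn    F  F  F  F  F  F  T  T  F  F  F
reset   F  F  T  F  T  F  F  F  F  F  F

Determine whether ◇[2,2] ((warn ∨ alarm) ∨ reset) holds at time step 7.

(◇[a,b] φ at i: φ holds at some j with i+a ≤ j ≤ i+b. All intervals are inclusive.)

Check ((warn ∨ alarm) ∨ reset) at each j in [9,9]:
  j=9: false
No position in the window satisfies it → formula fails.

False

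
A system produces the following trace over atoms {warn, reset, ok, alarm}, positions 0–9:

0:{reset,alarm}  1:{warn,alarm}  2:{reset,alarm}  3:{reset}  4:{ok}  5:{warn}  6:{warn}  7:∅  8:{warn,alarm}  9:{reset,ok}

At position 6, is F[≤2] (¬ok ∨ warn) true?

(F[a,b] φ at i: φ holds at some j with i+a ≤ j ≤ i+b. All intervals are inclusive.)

Check (¬ok ∨ warn) at each j in [6,8]:
  j=6: true
  j=7: true
  j=8: true
Found at j=6 → formula holds.

Yes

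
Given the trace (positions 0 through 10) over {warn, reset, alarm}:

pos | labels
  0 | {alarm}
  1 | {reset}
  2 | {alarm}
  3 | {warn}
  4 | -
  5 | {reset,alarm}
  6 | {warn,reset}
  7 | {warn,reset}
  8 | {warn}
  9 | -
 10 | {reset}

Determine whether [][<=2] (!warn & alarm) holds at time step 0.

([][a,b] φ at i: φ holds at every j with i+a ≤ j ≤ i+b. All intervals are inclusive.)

Check (!warn & alarm) at every j in [0,2]:
  j=0: true
  j=1: false
  j=2: true
Fails at j=1 → formula fails.

Does not hold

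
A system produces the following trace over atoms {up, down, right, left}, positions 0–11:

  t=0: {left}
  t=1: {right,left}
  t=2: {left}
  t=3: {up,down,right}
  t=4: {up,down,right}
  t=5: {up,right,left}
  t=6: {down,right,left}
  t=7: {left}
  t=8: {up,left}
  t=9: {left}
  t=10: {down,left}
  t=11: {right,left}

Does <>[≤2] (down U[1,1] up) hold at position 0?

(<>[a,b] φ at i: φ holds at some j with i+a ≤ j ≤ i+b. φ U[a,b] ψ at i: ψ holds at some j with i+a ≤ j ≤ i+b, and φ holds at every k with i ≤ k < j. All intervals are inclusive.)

Does not hold

Check (down U[1,1] up) at each j in [0,2]:
  j=0: fails
  j=1: fails
  j=2: fails
No position in the window satisfies it → formula fails.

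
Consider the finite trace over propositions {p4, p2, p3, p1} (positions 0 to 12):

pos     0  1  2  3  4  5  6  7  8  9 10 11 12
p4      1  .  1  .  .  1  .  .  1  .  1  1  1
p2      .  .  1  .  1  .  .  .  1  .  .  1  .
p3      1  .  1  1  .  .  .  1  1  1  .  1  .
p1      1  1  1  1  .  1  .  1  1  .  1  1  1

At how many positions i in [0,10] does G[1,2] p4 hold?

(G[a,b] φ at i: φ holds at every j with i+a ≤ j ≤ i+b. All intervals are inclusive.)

2

Evaluate at each i in [0,10]:
  i=0: ✗ (fails at j=1)
  i=1: ✗ (fails at j=3)
  i=2: ✗ (fails at j=3)
  i=3: ✗ (fails at j=4)
  i=4: ✗ (fails at j=6)
  i=5: ✗ (fails at j=6)
  i=6: ✗ (fails at j=7)
  i=7: ✗ (fails at j=9)
  i=8: ✗ (fails at j=9)
  i=9: ✓ (all of [10,11])
  i=10: ✓ (all of [11,12])
Positions where it holds: {9, 10} → 2.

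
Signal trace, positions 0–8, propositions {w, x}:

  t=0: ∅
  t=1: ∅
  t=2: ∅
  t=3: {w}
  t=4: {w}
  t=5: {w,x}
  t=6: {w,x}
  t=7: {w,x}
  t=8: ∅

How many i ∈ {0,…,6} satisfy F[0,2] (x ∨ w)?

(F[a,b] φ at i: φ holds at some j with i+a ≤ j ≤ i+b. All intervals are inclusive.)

Evaluate at each i in [0,6]:
  i=0: ✗ (none in [0,2])
  i=1: ✓ (witness j=3)
  i=2: ✓ (witness j=3)
  i=3: ✓ (witness j=3)
  i=4: ✓ (witness j=4)
  i=5: ✓ (witness j=5)
  i=6: ✓ (witness j=6)
Positions where it holds: {1, 2, 3, 4, 5, 6} → 6.

6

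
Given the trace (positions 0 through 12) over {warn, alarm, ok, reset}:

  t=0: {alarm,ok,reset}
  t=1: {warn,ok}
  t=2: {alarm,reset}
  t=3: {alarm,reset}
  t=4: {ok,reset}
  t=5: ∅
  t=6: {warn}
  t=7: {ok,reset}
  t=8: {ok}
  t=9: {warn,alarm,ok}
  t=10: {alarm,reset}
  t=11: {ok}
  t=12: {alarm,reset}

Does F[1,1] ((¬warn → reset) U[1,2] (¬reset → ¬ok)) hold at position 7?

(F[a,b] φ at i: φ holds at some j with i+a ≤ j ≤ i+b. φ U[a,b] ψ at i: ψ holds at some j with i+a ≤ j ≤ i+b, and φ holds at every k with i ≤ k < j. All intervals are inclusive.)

False

Check ((¬warn → reset) U[1,2] (¬reset → ¬ok)) at each j in [8,8]:
  j=8: fails
No position in the window satisfies it → formula fails.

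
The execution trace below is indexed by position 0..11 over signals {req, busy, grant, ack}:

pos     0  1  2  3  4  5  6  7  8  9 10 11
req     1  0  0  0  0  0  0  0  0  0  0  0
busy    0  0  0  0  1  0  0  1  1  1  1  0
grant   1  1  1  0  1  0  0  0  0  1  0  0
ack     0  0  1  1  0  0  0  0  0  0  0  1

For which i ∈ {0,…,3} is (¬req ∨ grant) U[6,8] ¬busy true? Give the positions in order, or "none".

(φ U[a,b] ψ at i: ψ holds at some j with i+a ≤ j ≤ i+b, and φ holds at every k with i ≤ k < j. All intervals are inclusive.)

0, 3

Evaluate at each i in [0,3]:
  i=0: ✓ (rhs at j=6; lhs holds on [0,5])
  i=1: ✗ (no rhs in [7,9])
  i=2: ✗ (no rhs in [8,10])
  i=3: ✓ (rhs at j=11; lhs holds on [3,10])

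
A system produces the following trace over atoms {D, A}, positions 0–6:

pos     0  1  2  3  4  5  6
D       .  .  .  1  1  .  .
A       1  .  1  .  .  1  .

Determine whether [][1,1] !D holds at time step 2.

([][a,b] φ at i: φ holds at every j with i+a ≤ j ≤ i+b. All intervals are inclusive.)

Check !D at every j in [3,3]:
  j=3: false
Fails at j=3 → formula fails.

False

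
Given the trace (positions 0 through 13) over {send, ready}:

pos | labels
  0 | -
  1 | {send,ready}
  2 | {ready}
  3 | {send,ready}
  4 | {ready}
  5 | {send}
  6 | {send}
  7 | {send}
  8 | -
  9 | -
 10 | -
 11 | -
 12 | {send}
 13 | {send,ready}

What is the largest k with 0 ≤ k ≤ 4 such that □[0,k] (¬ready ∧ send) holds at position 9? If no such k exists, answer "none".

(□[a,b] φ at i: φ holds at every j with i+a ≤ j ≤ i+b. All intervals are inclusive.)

(¬ready ∧ send) must hold from j=9 onward; find where it first fails.
  j=9: fails → no k works.

none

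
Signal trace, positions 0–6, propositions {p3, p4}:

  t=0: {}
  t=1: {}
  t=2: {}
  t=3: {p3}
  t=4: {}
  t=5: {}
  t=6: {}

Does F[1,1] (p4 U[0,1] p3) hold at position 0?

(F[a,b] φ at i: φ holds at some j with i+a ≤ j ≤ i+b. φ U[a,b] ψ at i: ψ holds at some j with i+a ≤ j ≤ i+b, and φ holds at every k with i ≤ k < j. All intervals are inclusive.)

Check (p4 U[0,1] p3) at each j in [1,1]:
  j=1: fails
No position in the window satisfies it → formula fails.

Does not hold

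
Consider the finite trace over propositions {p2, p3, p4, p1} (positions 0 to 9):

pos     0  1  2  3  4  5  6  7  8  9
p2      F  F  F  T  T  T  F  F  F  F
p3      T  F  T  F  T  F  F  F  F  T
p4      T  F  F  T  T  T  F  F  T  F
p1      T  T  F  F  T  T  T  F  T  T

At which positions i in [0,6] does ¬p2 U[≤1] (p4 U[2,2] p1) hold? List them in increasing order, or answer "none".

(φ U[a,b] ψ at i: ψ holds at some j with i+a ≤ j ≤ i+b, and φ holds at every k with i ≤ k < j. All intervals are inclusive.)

Evaluate at each i in [0,6]:
  i=0: ✗ (no rhs in [0,1])
  i=1: ✗ (no rhs in [1,2])
  i=2: ✓ (rhs at j=3; lhs holds on [2,2])
  i=3: ✓ (rhs at j=3)
  i=4: ✓ (rhs at j=4)
  i=5: ✗ (no rhs in [5,6])
  i=6: ✗ (no rhs in [6,7])

2, 3, 4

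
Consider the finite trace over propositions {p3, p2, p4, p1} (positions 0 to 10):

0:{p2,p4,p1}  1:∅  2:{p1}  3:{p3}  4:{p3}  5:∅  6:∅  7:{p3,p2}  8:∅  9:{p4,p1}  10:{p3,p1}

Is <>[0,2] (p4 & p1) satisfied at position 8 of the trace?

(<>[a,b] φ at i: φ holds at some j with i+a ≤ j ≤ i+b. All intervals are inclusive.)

Check (p4 & p1) at each j in [8,10]:
  j=8: false
  j=9: true
  j=10: false
Found at j=9 → formula holds.

True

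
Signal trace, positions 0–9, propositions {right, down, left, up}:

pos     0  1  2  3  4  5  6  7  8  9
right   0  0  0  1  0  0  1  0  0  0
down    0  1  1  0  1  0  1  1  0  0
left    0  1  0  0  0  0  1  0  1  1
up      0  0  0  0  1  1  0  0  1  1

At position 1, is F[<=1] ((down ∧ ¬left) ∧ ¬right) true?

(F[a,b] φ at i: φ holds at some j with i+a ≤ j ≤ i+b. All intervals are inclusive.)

Yes

Check ((down ∧ ¬left) ∧ ¬right) at each j in [1,2]:
  j=1: false
  j=2: true
Found at j=2 → formula holds.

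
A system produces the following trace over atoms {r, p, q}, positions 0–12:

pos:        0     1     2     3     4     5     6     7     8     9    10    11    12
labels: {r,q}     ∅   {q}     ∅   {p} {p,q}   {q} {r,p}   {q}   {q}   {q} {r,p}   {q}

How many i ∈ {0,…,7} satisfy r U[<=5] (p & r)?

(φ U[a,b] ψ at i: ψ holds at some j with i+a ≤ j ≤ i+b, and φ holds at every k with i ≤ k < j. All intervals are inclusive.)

1

Evaluate at each i in [0,7]:
  i=0: ✗ (no rhs in [0,5])
  i=1: ✗ (no rhs in [1,6])
  i=2: ✗ (lhs fails at k=2 before rhs at j=7)
  i=3: ✗ (lhs fails at k=3 before rhs at j=7)
  i=4: ✗ (lhs fails at k=4 before rhs at j=7)
  i=5: ✗ (lhs fails at k=5 before rhs at j=7)
  i=6: ✗ (lhs fails at k=6 before rhs at j=7)
  i=7: ✓ (rhs at j=7)
Positions where it holds: {7} → 1.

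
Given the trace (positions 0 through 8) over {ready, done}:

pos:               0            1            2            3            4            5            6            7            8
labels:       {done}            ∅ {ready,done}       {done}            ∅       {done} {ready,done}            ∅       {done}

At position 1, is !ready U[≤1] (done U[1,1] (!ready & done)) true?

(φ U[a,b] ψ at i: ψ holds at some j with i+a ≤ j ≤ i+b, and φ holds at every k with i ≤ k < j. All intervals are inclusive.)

Need some j in [1,2] with (done U[1,1] (!ready & done)), and !ready at every k in [1,j-1].
  j=1: (done U[1,1] (!ready & done)) — fails.
  j=2: (done U[1,1] (!ready & done)) holds; !ready holds at every k in [1,1] → satisfied.

True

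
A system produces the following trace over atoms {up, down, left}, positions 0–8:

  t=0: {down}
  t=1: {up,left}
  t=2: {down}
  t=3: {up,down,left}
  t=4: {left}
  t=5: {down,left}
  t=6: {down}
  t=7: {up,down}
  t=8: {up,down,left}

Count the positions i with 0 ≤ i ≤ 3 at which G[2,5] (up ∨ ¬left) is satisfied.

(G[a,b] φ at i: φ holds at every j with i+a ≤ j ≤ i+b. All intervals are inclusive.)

0

Evaluate at each i in [0,3]:
  i=0: ✗ (fails at j=4)
  i=1: ✗ (fails at j=4)
  i=2: ✗ (fails at j=4)
  i=3: ✗ (fails at j=5)
Positions where it holds: {} → 0.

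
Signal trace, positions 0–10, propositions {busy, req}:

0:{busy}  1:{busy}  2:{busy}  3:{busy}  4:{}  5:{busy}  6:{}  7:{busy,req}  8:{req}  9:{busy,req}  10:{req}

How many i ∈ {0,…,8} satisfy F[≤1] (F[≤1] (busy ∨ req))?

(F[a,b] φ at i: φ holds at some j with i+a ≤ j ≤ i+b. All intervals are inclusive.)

9

Evaluate at each i in [0,8]:
  i=0: ✓ (witness j=0)
  i=1: ✓ (witness j=1)
  i=2: ✓ (witness j=2)
  i=3: ✓ (witness j=3)
  i=4: ✓ (witness j=4)
  i=5: ✓ (witness j=5)
  i=6: ✓ (witness j=6)
  i=7: ✓ (witness j=7)
  i=8: ✓ (witness j=8)
Positions where it holds: {0, 1, 2, 3, 4, 5, 6, 7, 8} → 9.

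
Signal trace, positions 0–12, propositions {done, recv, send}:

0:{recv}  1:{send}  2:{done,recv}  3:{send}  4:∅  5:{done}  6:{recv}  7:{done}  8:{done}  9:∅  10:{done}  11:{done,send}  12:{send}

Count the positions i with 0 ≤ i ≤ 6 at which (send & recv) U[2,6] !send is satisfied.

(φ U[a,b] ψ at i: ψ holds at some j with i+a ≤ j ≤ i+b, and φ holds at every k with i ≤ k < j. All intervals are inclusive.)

0

Evaluate at each i in [0,6]:
  i=0: ✗ (lhs fails at k=0 before rhs at j=2)
  i=1: ✗ (lhs fails at k=1 before rhs at j=4)
  i=2: ✗ (lhs fails at k=2 before rhs at j=4)
  i=3: ✗ (lhs fails at k=3 before rhs at j=5)
  i=4: ✗ (lhs fails at k=4 before rhs at j=6)
  i=5: ✗ (lhs fails at k=5 before rhs at j=7)
  i=6: ✗ (lhs fails at k=6 before rhs at j=8)
Positions where it holds: {} → 0.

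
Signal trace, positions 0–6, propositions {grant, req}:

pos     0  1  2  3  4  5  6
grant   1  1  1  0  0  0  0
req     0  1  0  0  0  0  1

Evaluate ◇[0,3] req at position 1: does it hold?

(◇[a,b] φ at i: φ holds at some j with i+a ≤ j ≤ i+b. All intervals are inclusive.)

Check req at each j in [1,4]:
  j=1: true
  j=2: false
  j=3: false
  j=4: false
Found at j=1 → formula holds.

Yes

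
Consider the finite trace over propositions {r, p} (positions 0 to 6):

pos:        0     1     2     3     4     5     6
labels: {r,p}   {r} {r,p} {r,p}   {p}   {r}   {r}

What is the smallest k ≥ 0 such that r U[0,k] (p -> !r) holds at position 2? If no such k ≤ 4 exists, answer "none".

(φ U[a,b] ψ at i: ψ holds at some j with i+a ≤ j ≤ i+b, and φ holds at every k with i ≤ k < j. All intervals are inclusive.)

2

Need earliest j ≥ 2 with (p -> !r), and r at every k in [2,j-1].
  j=2: rhs fails.
  j=3: rhs fails.
  j=4: rhs holds; lhs holds on [2,3]. k = 2.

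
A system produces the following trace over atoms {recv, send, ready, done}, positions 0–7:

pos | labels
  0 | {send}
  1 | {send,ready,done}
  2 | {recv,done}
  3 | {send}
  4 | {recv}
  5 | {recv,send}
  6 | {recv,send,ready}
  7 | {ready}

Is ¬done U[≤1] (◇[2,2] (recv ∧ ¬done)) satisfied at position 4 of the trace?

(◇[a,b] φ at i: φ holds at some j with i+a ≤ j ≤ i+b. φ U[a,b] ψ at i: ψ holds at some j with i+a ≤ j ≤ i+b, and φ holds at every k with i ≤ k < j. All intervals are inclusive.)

True

Need some j in [4,5] with ◇[2,2] (recv ∧ ¬done), and ¬done at every k in [4,j-1].
  j=4: ◇[2,2] (recv ∧ ¬done) holds; no prefix to check → satisfied.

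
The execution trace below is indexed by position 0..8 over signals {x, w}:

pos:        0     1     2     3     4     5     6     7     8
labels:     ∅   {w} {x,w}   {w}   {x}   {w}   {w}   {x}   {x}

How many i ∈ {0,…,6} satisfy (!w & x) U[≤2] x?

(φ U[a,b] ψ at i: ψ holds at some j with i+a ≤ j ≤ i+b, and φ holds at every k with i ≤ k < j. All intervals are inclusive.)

Evaluate at each i in [0,6]:
  i=0: ✗ (lhs fails at k=0 before rhs at j=2)
  i=1: ✗ (lhs fails at k=1 before rhs at j=2)
  i=2: ✓ (rhs at j=2)
  i=3: ✗ (lhs fails at k=3 before rhs at j=4)
  i=4: ✓ (rhs at j=4)
  i=5: ✗ (lhs fails at k=5 before rhs at j=7)
  i=6: ✗ (lhs fails at k=6 before rhs at j=7)
Positions where it holds: {2, 4} → 2.

2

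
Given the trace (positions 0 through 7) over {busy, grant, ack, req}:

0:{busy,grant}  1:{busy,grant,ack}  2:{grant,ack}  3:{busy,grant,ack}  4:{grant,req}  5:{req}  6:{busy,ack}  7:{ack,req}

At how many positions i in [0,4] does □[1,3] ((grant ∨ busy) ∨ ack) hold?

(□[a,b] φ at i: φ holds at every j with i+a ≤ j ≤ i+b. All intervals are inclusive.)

2

Evaluate at each i in [0,4]:
  i=0: ✓ (all of [1,3])
  i=1: ✓ (all of [2,4])
  i=2: ✗ (fails at j=5)
  i=3: ✗ (fails at j=5)
  i=4: ✗ (fails at j=5)
Positions where it holds: {0, 1} → 2.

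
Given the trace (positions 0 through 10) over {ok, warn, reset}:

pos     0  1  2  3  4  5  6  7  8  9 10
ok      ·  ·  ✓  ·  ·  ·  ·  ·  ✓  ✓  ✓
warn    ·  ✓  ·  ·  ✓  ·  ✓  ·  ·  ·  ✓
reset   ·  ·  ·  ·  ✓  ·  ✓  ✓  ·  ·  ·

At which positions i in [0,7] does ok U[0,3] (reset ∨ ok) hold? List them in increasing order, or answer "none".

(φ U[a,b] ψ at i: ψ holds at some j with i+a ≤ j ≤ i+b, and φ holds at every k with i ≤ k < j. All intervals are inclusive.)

2, 4, 6, 7

Evaluate at each i in [0,7]:
  i=0: ✗ (lhs fails at k=0 before rhs at j=2)
  i=1: ✗ (lhs fails at k=1 before rhs at j=2)
  i=2: ✓ (rhs at j=2)
  i=3: ✗ (lhs fails at k=3 before rhs at j=4)
  i=4: ✓ (rhs at j=4)
  i=5: ✗ (lhs fails at k=5 before rhs at j=6)
  i=6: ✓ (rhs at j=6)
  i=7: ✓ (rhs at j=7)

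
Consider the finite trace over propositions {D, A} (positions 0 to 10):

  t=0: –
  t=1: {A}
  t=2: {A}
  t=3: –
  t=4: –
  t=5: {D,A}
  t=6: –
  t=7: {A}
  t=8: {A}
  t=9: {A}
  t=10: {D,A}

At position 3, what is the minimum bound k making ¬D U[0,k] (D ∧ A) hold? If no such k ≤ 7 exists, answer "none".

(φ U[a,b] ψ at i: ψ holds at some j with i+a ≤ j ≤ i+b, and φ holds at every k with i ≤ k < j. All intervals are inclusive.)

2

Need earliest j ≥ 3 with (D ∧ A), and ¬D at every k in [3,j-1].
  j=3: rhs fails.
  j=4: rhs fails.
  j=5: rhs holds; lhs holds on [3,4]. k = 2.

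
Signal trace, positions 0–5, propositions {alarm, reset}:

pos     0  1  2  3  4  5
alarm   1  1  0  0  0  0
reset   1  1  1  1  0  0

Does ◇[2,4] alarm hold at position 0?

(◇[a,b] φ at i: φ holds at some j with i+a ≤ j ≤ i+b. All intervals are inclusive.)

No

Check alarm at each j in [2,4]:
  j=2: false
  j=3: false
  j=4: false
No position in the window satisfies it → formula fails.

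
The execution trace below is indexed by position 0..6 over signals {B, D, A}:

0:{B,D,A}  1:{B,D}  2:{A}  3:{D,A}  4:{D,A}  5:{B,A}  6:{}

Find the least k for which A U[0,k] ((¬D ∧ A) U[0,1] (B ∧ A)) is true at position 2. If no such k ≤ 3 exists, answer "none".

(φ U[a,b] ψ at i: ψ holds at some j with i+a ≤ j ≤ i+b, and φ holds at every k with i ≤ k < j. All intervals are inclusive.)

3

Need earliest j ≥ 2 with ((¬D ∧ A) U[0,1] (B ∧ A)), and A at every k in [2,j-1].
  j=2: rhs fails.
  j=3: rhs fails.
  j=4: rhs fails.
  j=5: rhs holds; lhs holds on [2,4]. k = 3.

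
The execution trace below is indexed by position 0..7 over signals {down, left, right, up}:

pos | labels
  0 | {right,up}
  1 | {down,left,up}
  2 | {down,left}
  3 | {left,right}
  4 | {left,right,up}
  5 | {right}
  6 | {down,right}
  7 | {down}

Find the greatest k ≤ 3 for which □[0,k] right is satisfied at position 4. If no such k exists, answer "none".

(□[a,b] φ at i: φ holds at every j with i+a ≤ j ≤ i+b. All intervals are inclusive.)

2

right must hold from j=4 onward; find where it first fails.
  j=4: holds
  j=5: holds
  j=6: holds
  j=7: fails
Holds on [4,6], so largest k = 2.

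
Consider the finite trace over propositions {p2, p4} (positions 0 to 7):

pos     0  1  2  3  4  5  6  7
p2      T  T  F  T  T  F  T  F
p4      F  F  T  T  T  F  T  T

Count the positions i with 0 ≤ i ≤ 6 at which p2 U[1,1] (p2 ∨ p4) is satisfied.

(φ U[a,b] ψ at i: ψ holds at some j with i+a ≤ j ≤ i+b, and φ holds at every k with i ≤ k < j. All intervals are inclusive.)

Evaluate at each i in [0,6]:
  i=0: ✓ (rhs at j=1; lhs holds on [0,0])
  i=1: ✓ (rhs at j=2; lhs holds on [1,1])
  i=2: ✗ (lhs fails at k=2 before rhs at j=3)
  i=3: ✓ (rhs at j=4; lhs holds on [3,3])
  i=4: ✗ (no rhs in [5,5])
  i=5: ✗ (lhs fails at k=5 before rhs at j=6)
  i=6: ✓ (rhs at j=7; lhs holds on [6,6])
Positions where it holds: {0, 1, 3, 6} → 4.

4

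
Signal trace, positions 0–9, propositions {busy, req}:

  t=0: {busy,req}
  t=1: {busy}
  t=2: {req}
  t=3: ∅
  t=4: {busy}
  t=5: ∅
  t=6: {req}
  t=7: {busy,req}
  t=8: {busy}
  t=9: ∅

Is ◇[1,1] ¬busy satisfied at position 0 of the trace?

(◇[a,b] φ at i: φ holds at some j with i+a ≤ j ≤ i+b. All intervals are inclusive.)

Check ¬busy at each j in [1,1]:
  j=1: false
No position in the window satisfies it → formula fails.

No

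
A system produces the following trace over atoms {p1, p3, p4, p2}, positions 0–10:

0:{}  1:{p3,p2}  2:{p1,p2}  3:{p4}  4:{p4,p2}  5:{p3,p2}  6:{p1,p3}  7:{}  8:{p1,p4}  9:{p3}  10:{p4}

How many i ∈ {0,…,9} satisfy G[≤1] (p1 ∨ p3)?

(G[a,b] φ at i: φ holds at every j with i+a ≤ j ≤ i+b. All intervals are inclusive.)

3

Evaluate at each i in [0,9]:
  i=0: ✗ (fails at j=0)
  i=1: ✓ (all of [1,2])
  i=2: ✗ (fails at j=3)
  i=3: ✗ (fails at j=3)
  i=4: ✗ (fails at j=4)
  i=5: ✓ (all of [5,6])
  i=6: ✗ (fails at j=7)
  i=7: ✗ (fails at j=7)
  i=8: ✓ (all of [8,9])
  i=9: ✗ (fails at j=10)
Positions where it holds: {1, 5, 8} → 3.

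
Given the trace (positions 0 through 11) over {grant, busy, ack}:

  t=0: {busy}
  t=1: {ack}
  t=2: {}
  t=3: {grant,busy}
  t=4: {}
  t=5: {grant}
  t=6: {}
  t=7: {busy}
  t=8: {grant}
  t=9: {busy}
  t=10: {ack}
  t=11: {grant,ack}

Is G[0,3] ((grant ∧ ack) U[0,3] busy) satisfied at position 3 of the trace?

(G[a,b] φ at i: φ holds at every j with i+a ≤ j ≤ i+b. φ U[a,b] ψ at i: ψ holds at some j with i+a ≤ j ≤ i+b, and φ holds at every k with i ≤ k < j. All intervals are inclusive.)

False

Check ((grant ∧ ack) U[0,3] busy) at every j in [3,6]:
  j=3: holds
  j=4: fails
  j=5: fails
  j=6: fails
Fails at j=4 → formula fails.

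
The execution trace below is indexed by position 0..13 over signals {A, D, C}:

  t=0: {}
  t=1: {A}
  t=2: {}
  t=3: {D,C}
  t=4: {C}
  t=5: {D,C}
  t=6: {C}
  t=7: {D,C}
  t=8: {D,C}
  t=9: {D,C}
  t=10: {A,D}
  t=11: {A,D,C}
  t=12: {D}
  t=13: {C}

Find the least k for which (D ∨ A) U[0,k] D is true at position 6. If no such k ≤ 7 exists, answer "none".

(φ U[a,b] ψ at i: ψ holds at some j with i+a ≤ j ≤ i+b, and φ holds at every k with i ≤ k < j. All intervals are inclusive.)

Need earliest j ≥ 6 with D, and (D ∨ A) at every k in [6,j-1].
  j=6: rhs fails.
  j=7: rhs holds but lhs fails at k=6.
  j=8: rhs holds but lhs fails at k=6.
  j=9: rhs holds but lhs fails at k=6.
  j=10: rhs holds but lhs fails at k=6.
  j=11: rhs holds but lhs fails at k=6.
  j=12: rhs holds but lhs fails at k=6.
  j=13: rhs fails.
No witness within the range → none.

none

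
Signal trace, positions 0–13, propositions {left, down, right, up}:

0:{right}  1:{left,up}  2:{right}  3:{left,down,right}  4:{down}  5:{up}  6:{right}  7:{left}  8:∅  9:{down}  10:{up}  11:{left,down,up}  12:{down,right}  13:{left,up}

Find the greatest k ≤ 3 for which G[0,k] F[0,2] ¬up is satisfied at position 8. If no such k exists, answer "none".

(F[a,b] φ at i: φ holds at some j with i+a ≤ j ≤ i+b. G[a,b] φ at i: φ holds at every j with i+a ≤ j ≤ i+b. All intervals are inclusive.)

F[0,2] ¬up must hold from j=8 onward; find where it first fails.
  j=8: holds
  j=9: holds
  j=10: holds
  j=11: holds
Holds through j=11; largest k = 3.

3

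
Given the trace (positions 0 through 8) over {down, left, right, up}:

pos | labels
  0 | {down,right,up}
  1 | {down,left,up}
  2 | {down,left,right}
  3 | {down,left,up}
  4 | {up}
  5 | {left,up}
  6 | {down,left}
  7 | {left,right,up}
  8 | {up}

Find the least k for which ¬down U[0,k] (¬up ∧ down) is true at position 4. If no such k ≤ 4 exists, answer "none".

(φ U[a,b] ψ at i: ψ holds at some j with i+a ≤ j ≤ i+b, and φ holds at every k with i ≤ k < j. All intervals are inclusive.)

Need earliest j ≥ 4 with (¬up ∧ down), and ¬down at every k in [4,j-1].
  j=4: rhs fails.
  j=5: rhs fails.
  j=6: rhs holds; lhs holds on [4,5]. k = 2.

2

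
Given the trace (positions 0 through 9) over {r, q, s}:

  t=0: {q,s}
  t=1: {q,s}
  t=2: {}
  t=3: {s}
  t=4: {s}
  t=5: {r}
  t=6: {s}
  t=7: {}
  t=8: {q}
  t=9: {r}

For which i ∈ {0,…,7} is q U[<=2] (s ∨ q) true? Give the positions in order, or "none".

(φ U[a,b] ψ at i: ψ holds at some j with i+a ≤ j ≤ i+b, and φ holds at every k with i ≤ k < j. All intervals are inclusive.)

0, 1, 3, 4, 6

Evaluate at each i in [0,7]:
  i=0: ✓ (rhs at j=0)
  i=1: ✓ (rhs at j=1)
  i=2: ✗ (lhs fails at k=2 before rhs at j=3)
  i=3: ✓ (rhs at j=3)
  i=4: ✓ (rhs at j=4)
  i=5: ✗ (lhs fails at k=5 before rhs at j=6)
  i=6: ✓ (rhs at j=6)
  i=7: ✗ (lhs fails at k=7 before rhs at j=8)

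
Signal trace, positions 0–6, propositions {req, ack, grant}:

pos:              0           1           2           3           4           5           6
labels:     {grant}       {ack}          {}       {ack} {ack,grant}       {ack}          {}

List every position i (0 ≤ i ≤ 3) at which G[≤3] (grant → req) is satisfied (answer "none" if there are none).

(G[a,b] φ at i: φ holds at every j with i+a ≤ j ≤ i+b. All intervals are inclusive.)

Evaluate at each i in [0,3]:
  i=0: ✗ (fails at j=0)
  i=1: ✗ (fails at j=4)
  i=2: ✗ (fails at j=4)
  i=3: ✗ (fails at j=4)

none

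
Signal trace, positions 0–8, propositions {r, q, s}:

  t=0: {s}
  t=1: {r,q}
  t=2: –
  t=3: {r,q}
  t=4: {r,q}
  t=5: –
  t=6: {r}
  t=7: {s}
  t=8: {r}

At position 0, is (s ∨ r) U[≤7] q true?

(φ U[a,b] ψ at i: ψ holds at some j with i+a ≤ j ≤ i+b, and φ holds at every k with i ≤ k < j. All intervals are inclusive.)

Need some j in [0,7] with q, and (s ∨ r) at every k in [0,j-1].
  j=0: q false.
  j=1: q holds; (s ∨ r) holds at every k in [0,0] → satisfied.

True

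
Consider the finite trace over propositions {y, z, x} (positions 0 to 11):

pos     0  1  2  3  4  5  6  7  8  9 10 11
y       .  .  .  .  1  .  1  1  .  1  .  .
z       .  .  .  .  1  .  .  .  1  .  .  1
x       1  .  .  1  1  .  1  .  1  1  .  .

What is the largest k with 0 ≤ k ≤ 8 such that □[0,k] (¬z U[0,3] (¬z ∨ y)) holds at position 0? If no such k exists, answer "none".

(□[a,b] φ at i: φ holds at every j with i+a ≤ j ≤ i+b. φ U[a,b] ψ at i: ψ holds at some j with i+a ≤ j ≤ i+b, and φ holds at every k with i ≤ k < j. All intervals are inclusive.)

(¬z U[0,3] (¬z ∨ y)) must hold from j=0 onward; find where it first fails.
  j=0: holds
  j=1: holds
  j=2: holds
  j=3: holds
  j=4: holds
  j=5: holds
  j=6: holds
  j=7: holds
  j=8: fails
Holds on [0,7], so largest k = 7.

7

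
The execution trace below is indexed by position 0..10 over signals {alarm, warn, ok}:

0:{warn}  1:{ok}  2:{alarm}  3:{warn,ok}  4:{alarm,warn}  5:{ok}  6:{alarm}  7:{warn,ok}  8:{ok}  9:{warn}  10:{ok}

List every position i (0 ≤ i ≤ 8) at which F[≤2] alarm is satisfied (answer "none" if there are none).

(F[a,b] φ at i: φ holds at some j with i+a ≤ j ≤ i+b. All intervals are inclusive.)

0, 1, 2, 3, 4, 5, 6

Evaluate at each i in [0,8]:
  i=0: ✓ (witness j=2)
  i=1: ✓ (witness j=2)
  i=2: ✓ (witness j=2)
  i=3: ✓ (witness j=4)
  i=4: ✓ (witness j=4)
  i=5: ✓ (witness j=6)
  i=6: ✓ (witness j=6)
  i=7: ✗ (none in [7,9])
  i=8: ✗ (none in [8,10])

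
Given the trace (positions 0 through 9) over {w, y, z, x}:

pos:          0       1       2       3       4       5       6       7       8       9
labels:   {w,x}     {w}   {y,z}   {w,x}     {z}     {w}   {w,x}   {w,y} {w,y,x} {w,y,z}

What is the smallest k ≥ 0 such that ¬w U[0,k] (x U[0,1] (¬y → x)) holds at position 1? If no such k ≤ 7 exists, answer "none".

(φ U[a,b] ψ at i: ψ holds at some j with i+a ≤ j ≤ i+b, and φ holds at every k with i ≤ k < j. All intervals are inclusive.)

none

Need earliest j ≥ 1 with (x U[0,1] (¬y → x)), and ¬w at every k in [1,j-1].
  j=1: rhs fails.
  j=2: rhs holds but lhs fails at k=1.
  j=3: rhs holds but lhs fails at k=1.
  j=4: rhs fails.
  j=5: rhs fails.
  j=6: rhs holds but lhs fails at k=1.
  j=7: rhs holds but lhs fails at k=1.
  j=8: rhs holds but lhs fails at k=1.
No witness within the range → none.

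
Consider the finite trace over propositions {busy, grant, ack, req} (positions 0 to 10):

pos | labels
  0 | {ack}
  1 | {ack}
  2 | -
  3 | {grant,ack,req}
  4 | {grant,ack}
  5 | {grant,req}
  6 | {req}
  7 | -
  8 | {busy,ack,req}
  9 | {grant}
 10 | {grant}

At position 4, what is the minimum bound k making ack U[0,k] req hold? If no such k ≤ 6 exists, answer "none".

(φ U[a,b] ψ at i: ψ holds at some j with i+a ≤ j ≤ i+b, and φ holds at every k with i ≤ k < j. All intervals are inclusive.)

1

Need earliest j ≥ 4 with req, and ack at every k in [4,j-1].
  j=4: rhs fails.
  j=5: rhs holds; lhs holds on [4,4]. k = 1.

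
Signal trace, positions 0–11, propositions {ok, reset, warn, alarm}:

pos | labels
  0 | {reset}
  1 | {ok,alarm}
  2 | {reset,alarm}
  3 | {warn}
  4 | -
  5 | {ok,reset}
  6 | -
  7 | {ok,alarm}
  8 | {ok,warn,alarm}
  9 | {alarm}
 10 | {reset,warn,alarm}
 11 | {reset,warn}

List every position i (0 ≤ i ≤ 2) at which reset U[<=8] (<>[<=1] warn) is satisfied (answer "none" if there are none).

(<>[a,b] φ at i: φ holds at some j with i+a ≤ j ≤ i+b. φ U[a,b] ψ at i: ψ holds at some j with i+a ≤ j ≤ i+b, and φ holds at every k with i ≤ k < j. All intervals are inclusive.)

Evaluate at each i in [0,2]:
  i=0: ✗ (lhs fails at k=1 before rhs at j=2)
  i=1: ✗ (lhs fails at k=1 before rhs at j=2)
  i=2: ✓ (rhs at j=2)

2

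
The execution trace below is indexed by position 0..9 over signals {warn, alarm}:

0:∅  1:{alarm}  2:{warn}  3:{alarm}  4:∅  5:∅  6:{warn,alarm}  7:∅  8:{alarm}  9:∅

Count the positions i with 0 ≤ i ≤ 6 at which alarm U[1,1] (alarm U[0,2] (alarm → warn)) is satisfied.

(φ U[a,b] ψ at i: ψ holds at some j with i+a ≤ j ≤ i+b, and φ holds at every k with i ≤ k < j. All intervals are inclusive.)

Evaluate at each i in [0,6]:
  i=0: ✗ (lhs fails at k=0 before rhs at j=1)
  i=1: ✓ (rhs at j=2; lhs holds on [1,1])
  i=2: ✗ (lhs fails at k=2 before rhs at j=3)
  i=3: ✓ (rhs at j=4; lhs holds on [3,3])
  i=4: ✗ (lhs fails at k=4 before rhs at j=5)
  i=5: ✗ (lhs fails at k=5 before rhs at j=6)
  i=6: ✓ (rhs at j=7; lhs holds on [6,6])
Positions where it holds: {1, 3, 6} → 3.

3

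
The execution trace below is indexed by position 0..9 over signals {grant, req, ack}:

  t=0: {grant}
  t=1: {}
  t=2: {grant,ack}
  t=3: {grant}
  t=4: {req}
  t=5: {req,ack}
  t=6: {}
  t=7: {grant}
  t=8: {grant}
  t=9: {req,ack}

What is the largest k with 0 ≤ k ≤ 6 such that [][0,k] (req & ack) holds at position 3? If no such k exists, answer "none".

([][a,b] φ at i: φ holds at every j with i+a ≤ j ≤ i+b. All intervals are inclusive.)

none

(req & ack) must hold from j=3 onward; find where it first fails.
  j=3: fails → no k works.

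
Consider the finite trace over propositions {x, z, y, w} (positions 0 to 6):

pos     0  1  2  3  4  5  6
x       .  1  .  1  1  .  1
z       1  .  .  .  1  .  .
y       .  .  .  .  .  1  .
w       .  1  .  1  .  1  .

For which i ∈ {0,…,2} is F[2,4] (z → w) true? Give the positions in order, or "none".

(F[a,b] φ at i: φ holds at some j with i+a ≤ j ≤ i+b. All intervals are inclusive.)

Evaluate at each i in [0,2]:
  i=0: ✓ (witness j=2)
  i=1: ✓ (witness j=3)
  i=2: ✓ (witness j=5)

0, 1, 2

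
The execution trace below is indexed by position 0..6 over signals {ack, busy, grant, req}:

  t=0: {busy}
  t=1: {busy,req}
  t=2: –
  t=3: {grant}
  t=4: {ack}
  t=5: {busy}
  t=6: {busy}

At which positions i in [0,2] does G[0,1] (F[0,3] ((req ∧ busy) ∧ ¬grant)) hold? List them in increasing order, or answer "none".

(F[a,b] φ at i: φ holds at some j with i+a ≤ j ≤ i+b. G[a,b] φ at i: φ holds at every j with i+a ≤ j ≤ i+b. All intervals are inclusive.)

Evaluate at each i in [0,2]:
  i=0: ✓ (all of [0,1])
  i=1: ✗ (fails at j=2)
  i=2: ✗ (fails at j=2)

0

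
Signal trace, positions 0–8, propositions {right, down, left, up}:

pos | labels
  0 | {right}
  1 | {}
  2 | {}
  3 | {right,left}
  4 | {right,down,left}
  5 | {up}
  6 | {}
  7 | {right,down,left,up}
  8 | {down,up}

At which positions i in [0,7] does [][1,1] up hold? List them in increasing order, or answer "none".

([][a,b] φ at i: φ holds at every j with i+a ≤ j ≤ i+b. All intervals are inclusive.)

Evaluate at each i in [0,7]:
  i=0: ✗ (fails at j=1)
  i=1: ✗ (fails at j=2)
  i=2: ✗ (fails at j=3)
  i=3: ✗ (fails at j=4)
  i=4: ✓ (all of [5,5])
  i=5: ✗ (fails at j=6)
  i=6: ✓ (all of [7,7])
  i=7: ✓ (all of [8,8])

4, 6, 7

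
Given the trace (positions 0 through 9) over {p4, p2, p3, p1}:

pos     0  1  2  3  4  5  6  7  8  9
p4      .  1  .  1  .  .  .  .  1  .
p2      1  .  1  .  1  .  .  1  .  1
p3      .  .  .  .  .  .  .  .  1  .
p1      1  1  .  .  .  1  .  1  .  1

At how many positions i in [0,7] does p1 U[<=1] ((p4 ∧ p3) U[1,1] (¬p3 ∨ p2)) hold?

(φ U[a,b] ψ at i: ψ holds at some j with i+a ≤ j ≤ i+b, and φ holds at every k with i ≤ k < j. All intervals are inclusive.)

1

Evaluate at each i in [0,7]:
  i=0: ✗ (no rhs in [0,1])
  i=1: ✗ (no rhs in [1,2])
  i=2: ✗ (no rhs in [2,3])
  i=3: ✗ (no rhs in [3,4])
  i=4: ✗ (no rhs in [4,5])
  i=5: ✗ (no rhs in [5,6])
  i=6: ✗ (no rhs in [6,7])
  i=7: ✓ (rhs at j=8; lhs holds on [7,7])
Positions where it holds: {7} → 1.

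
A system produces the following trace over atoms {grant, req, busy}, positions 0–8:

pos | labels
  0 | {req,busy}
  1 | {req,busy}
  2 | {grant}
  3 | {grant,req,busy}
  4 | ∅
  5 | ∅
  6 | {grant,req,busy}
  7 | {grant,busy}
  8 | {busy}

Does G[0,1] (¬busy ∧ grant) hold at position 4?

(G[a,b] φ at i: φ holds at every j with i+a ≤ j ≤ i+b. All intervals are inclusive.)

Does not hold

Check (¬busy ∧ grant) at every j in [4,5]:
  j=4: false
  j=5: false
Fails at j=4 → formula fails.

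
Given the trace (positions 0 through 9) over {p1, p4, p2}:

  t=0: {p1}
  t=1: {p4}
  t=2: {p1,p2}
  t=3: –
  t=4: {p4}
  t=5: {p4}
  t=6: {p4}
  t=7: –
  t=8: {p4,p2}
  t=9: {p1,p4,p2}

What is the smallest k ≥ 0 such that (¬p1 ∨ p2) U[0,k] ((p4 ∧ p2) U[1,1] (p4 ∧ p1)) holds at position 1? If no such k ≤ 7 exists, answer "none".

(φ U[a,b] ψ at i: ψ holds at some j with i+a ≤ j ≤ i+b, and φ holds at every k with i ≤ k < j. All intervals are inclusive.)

7

Need earliest j ≥ 1 with ((p4 ∧ p2) U[1,1] (p4 ∧ p1)), and (¬p1 ∨ p2) at every k in [1,j-1].
  j=1: rhs fails.
  j=2: rhs fails.
  j=3: rhs fails.
  j=4: rhs fails.
  j=5: rhs fails.
  j=6: rhs fails.
  j=7: rhs fails.
  j=8: rhs holds; lhs holds on [1,7]. k = 7.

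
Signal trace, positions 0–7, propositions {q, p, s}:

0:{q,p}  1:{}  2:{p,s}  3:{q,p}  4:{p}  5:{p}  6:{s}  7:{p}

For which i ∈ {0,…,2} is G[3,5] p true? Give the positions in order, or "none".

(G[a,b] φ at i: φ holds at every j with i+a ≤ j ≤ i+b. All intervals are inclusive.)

Evaluate at each i in [0,2]:
  i=0: ✓ (all of [3,5])
  i=1: ✗ (fails at j=6)
  i=2: ✗ (fails at j=6)

0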